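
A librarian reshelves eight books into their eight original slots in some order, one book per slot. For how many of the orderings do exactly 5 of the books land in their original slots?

112

Pick the 5 fixed positions: C(8,5) = 56 ways.
The remaining 3 must be deranged: !3 = 2.
Total: 56 × 2 = 112.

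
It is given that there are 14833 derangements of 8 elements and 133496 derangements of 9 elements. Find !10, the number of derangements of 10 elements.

1334961

!10 = (10-1)·(!9 + !8) = 9·(133496 + 14833) = 9·148329 = 1334961.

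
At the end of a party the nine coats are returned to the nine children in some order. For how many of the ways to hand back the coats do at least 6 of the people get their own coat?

Sum C(9,i)·!(9-i) for i = 6..9:
  i=6: C(9,6)·!3 = 84·2 = 168
  i=7: C(9,7)·!2 = 36·1 = 36
  i=8: C(9,8)·!1 = 9·0 = 0
  i=9: C(9,9)·!0 = 1·1 = 1
Total = 205.

205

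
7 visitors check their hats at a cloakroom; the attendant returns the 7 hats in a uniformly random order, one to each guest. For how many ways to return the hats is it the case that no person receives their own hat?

The subfactorial !7 = [7!/e] (nearest integer).
7! = 5040, and 5040/e ≈ 1854.11, so !7 = 1854.

1854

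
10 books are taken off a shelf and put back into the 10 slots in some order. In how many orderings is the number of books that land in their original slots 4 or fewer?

Sum C(10,i)·!(10-i) for i = 0..4:
  i=0: C(10,0)·!10 = 1·1334961 = 1334961
  i=1: C(10,1)·!9 = 10·133496 = 1334960
  i=2: C(10,2)·!8 = 45·14833 = 667485
  i=3: C(10,3)·!7 = 120·1854 = 222480
  i=4: C(10,4)·!6 = 210·265 = 55650
Total = 3615536.

3615536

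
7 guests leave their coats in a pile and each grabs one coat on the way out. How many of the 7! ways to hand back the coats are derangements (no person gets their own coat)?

!7 = 7! · Σ_{k=0}^{7} (-1)^k/k!
= 7! - 7!/1! + 7!/2! - 7!/3! + 7!/4! - 7!/5! + 7!/6! - 7!/7!
= 5040 - 5040 + 2520 - 840 + 210 - 42 + 7 - 1
= 1854

1854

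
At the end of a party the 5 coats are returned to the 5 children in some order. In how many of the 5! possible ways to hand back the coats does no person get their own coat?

44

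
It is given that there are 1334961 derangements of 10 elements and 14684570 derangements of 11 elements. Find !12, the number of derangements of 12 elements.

!12 = (12-1)·(!11 + !10) = 11·(14684570 + 1334961) = 11·16019531 = 176214841.

176214841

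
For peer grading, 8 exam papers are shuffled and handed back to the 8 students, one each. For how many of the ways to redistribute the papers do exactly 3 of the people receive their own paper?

2464

Choose which 3 of the 8 are fixed: C(8,3) = 56.
The remaining 5 must be deranged: !5 = 44.
Total: 56 × 44 = 2464.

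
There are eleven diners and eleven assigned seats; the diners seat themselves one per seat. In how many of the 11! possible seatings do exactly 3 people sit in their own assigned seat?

2447445

Choose which 3 of the 11 are fixed: C(11,3) = 165.
The other 8 form a derangement: !8 = 14833.
Total: 165 × 14833 = 2447445.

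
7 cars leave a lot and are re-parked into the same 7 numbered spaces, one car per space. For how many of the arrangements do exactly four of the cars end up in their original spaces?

Pick the 4 fixed positions: C(7,4) = 35 ways.
The other 3 form a derangement: !3 = 2.
Total: 35 × 2 = 70.

70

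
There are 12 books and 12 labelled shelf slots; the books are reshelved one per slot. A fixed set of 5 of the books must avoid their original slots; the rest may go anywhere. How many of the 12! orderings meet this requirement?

312273360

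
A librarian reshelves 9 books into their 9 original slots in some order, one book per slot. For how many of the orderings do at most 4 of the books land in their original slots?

Sum C(9,i)·!(9-i) for i = 0..4:
  i=0: C(9,0)·!9 = 1·133496 = 133496
  i=1: C(9,1)·!8 = 9·14833 = 133497
  i=2: C(9,2)·!7 = 36·1854 = 66744
  i=3: C(9,3)·!6 = 84·265 = 22260
  i=4: C(9,4)·!5 = 126·44 = 5544
Total = 361541.

361541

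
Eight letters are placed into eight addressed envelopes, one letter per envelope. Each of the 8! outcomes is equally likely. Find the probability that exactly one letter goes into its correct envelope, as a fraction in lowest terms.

Favorable outcomes: C(8,1)·!7 = 8·1854 = 14832.
Total outcomes: 8! = 40320.
Probability = 14832/40320 = 103/280.

103/280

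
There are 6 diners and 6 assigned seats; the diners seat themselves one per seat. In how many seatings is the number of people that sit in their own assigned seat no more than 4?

Sum C(6,i)·!(6-i) for i = 0..4:
  i=0: C(6,0)·!6 = 1·265 = 265
  i=1: C(6,1)·!5 = 6·44 = 264
  i=2: C(6,2)·!4 = 15·9 = 135
  i=3: C(6,3)·!3 = 20·2 = 40
  i=4: C(6,4)·!2 = 15·1 = 15
Total = 719.

719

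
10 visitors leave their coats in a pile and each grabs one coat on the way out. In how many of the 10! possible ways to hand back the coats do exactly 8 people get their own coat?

Pick the 8 fixed positions: C(10,8) = 45 ways.
The remaining 2 must be deranged: !2 = 1.
Total: 45 × 1 = 45.

45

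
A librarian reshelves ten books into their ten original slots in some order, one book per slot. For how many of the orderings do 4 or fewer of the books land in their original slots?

Sum C(10,i)·!(10-i) for i = 0..4:
  i=0: C(10,0)·!10 = 1·1334961 = 1334961
  i=1: C(10,1)·!9 = 10·133496 = 1334960
  i=2: C(10,2)·!8 = 45·14833 = 667485
  i=3: C(10,3)·!7 = 120·1854 = 222480
  i=4: C(10,4)·!6 = 210·265 = 55650
Total = 3615536.

3615536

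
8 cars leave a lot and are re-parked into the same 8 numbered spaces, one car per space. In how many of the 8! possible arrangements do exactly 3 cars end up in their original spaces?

Pick the 3 fixed positions: C(8,3) = 56 ways.
The other 5 form a derangement: !5 = 44.
Total: 56 × 44 = 2464.

2464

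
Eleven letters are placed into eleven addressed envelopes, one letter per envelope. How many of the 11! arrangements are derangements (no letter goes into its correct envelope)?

The subfactorial !11 = [11!/e] (nearest integer).
11! = 39916800, and 39916800/e ≈ 14684570.08, so !11 = 14684570.

14684570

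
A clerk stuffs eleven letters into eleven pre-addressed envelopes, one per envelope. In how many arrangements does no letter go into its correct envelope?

By inclusion-exclusion, !11 = Σ (-1)^k · 11!/k! for k=0..11
= 11! - 11!/1! + 11!/2! - 11!/3! + 11!/4! - 11!/5! + 11!/6! - 11!/7! + 11!/8! - 11!/9! + 11!/10! - 11!/11!
= 39916800 - 39916800 + 19958400 - 6652800 + 1663200 - 332640 + 55440 - 7920 + 990 - 110 + 11 - 1
= 14684570

14684570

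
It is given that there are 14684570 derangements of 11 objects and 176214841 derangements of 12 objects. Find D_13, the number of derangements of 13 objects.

D_13 = (13-1)·(D_12 + D_11) = 12·(176214841 + 14684570) = 12·190899411 = 2290792932.

2290792932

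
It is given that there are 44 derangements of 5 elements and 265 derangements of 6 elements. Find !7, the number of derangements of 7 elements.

1854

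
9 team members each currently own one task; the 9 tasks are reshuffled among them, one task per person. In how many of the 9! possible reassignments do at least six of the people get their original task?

205

Sum C(9,i)·!(9-i) for i = 6..9:
  i=6: C(9,6)·!3 = 84·2 = 168
  i=7: C(9,7)·!2 = 36·1 = 36
  i=8: C(9,8)·!1 = 9·0 = 0
  i=9: C(9,9)·!0 = 1·1 = 1
Total = 205.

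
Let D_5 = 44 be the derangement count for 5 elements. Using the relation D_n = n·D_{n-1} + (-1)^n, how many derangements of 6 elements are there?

265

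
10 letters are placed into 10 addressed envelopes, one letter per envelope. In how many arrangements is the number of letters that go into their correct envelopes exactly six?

Choose which 6 of the 10 are fixed: C(10,6) = 210.
The other 4 form a derangement: !4 = 9.
Total: 210 × 9 = 1890.

1890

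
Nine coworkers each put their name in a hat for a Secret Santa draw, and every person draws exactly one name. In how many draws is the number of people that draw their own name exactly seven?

36

Pick the 7 fixed positions: C(9,7) = 36 ways.
The remaining 2 must be deranged: !2 = 1.
Total: 36 × 1 = 36.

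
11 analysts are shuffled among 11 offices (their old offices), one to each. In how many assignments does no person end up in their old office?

By inclusion-exclusion, !11 = Σ (-1)^k · 11!/k! for k=0..11
= 11! - 11!/1! + 11!/2! - 11!/3! + 11!/4! - 11!/5! + 11!/6! - 11!/7! + 11!/8! - 11!/9! + 11!/10! - 11!/11!
= 39916800 - 39916800 + 19958400 - 6652800 + 1663200 - 332640 + 55440 - 7920 + 990 - 110 + 11 - 1
= 14684570

14684570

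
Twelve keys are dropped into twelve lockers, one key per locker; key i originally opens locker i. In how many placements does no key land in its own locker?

176214841

By inclusion-exclusion, !12 = Σ (-1)^k · 12!/k! for k=0..12
= 12! - 12!/1! + 12!/2! - 12!/3! + 12!/4! - 12!/5! + 12!/6! - 12!/7! + 12!/8! - 12!/9! + 12!/10! - 12!/11! + 12!/12!
= 479001600 - 479001600 + 239500800 - 79833600 + 19958400 - 3991680 + 665280 - 95040 + 11880 - 1320 + 132 - 12 + 1
= 176214841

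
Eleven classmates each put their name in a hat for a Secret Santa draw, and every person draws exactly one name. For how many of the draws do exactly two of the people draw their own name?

7342280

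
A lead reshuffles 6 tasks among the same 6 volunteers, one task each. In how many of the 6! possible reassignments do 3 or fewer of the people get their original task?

Sum C(6,i)·!(6-i) for i = 0..3:
  i=0: C(6,0)·!6 = 1·265 = 265
  i=1: C(6,1)·!5 = 6·44 = 264
  i=2: C(6,2)·!4 = 15·9 = 135
  i=3: C(6,3)·!3 = 20·2 = 40
Total = 704.

704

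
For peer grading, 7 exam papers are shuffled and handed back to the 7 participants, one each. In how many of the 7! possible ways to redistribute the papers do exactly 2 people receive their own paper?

Choose which 2 of the 7 are fixed: C(7,2) = 21.
The other 5 form a derangement: !5 = 44.
Total: 21 × 44 = 924.

924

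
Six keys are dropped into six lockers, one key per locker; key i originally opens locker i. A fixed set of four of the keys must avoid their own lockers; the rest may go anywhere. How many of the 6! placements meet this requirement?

Let A_j be the event that the j-th constrained one is fixed. By inclusion-exclusion over the 4 events:
Σ_{j=0}^{4} (-1)^j C(4,j)(6-j)!
= C(4,0)·6! - C(4,1)·5! + C(4,2)·4! - C(4,3)·3! + C(4,4)·2!
= 720 - 480 + 144 - 24 + 2
= 362

362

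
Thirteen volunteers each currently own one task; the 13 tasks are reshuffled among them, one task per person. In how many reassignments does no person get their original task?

By inclusion-exclusion, !13 = Σ (-1)^k · 13!/k! for k=0..13
= 13! - 13!/1! + 13!/2! - 13!/3! + 13!/4! - 13!/5! + 13!/6! - 13!/7! + 13!/8! - 13!/9! + 13!/10! - 13!/11! + 13!/12! - 13!/13!
= 6227020800 - 6227020800 + 3113510400 - 1037836800 + 259459200 - 51891840 + 8648640 - 1235520 + 154440 - 17160 + 1716 - 156 + 13 - 1
= 2290792932

2290792932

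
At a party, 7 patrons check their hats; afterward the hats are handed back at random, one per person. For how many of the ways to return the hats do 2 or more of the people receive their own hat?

Sum C(7,i)·!(7-i) for i = 2..7:
  i=2: C(7,2)·!5 = 21·44 = 924
  i=3: C(7,3)·!4 = 35·9 = 315
  i=4: C(7,4)·!3 = 35·2 = 70
  i=5: C(7,5)·!2 = 21·1 = 21
  i=6: C(7,6)·!1 = 7·0 = 0
  i=7: C(7,7)·!0 = 1·1 = 1
Total = 1331.

1331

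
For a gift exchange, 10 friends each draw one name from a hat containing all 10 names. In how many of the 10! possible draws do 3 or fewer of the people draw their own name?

3559886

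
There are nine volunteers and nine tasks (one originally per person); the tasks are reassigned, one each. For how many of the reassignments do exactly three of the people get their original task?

22260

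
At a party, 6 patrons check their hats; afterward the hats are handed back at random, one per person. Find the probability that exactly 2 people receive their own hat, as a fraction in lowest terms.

3/16

Favorable outcomes: C(6,2)·!4 = 15·9 = 135.
Total outcomes: 6! = 720.
Probability = 135/720 = 3/16.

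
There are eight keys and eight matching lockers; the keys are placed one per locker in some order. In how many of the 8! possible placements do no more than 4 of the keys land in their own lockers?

Sum C(8,i)·!(8-i) for i = 0..4:
  i=0: C(8,0)·!8 = 1·14833 = 14833
  i=1: C(8,1)·!7 = 8·1854 = 14832
  i=2: C(8,2)·!6 = 28·265 = 7420
  i=3: C(8,3)·!5 = 56·44 = 2464
  i=4: C(8,4)·!4 = 70·9 = 630
Total = 40179.

40179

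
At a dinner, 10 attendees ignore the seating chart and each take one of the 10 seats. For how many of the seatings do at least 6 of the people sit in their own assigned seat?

# with exactly i fixed is C(10,i)·!(10-i); sum over i=6..10:
  i=6: C(10,6)·!4 = 210·9 = 1890
  i=7: C(10,7)·!3 = 120·2 = 240
  i=8: C(10,8)·!2 = 45·1 = 45
  i=9: C(10,9)·!1 = 10·0 = 0
  i=10: C(10,10)·!0 = 1·1 = 1
Total = 2176.

2176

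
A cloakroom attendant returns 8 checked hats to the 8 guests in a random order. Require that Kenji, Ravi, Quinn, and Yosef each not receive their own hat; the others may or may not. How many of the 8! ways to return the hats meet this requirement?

Inclusion-exclusion on the 4 forbidden self-matches:
Σ_{j=0}^{4} (-1)^j C(4,j)(8-j)!
= C(4,0)·8! - C(4,1)·7! + C(4,2)·6! - C(4,3)·5! + C(4,4)·4!
= 40320 - 20160 + 4320 - 480 + 24
= 24024

24024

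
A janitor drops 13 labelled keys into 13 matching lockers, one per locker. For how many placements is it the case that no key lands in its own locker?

By inclusion-exclusion, !13 = Σ (-1)^k · 13!/k! for k=0..13
= 13! - 13!/1! + 13!/2! - 13!/3! + 13!/4! - 13!/5! + 13!/6! - 13!/7! + 13!/8! - 13!/9! + 13!/10! - 13!/11! + 13!/12! - 13!/13!
= 6227020800 - 6227020800 + 3113510400 - 1037836800 + 259459200 - 51891840 + 8648640 - 1235520 + 154440 - 17160 + 1716 - 156 + 13 - 1
= 2290792932

2290792932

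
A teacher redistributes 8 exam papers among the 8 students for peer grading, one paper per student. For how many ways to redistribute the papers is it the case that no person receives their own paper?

14833

By inclusion-exclusion, !8 = Σ (-1)^k · 8!/k! for k=0..8
= 8! - 8!/1! + 8!/2! - 8!/3! + 8!/4! - 8!/5! + 8!/6! - 8!/7! + 8!/8!
= 40320 - 40320 + 20160 - 6720 + 1680 - 336 + 56 - 8 + 1
= 14833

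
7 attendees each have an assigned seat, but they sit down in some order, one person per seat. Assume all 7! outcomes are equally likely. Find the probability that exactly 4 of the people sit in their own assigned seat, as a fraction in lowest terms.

1/72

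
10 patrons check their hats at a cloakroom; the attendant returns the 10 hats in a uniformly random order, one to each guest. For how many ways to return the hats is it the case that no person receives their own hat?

1334961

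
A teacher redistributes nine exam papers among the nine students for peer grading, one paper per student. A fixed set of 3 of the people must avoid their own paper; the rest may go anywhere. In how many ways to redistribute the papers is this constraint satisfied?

256320

Let A_j be the event that the j-th constrained one is fixed. By inclusion-exclusion over the 3 events:
Σ_{j=0}^{3} (-1)^j C(3,j)(9-j)!
= C(3,0)·9! - C(3,1)·8! + C(3,2)·7! - C(3,3)·6!
= 362880 - 120960 + 15120 - 720
= 256320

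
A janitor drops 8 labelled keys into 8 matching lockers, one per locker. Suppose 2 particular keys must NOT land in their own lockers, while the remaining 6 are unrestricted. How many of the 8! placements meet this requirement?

30960

Inclusion-exclusion on the 2 forbidden self-matches:
Σ_{j=0}^{2} (-1)^j C(2,j)(8-j)!
= C(2,0)·8! - C(2,1)·7! + C(2,2)·6!
= 40320 - 10080 + 720
= 30960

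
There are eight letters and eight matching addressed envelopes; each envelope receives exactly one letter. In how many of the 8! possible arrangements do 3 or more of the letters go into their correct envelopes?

3235

Sum C(8,i)·!(8-i) for i = 3..8:
  i=3: C(8,3)·!5 = 56·44 = 2464
  i=4: C(8,4)·!4 = 70·9 = 630
  i=5: C(8,5)·!3 = 56·2 = 112
  i=6: C(8,6)·!2 = 28·1 = 28
  i=7: C(8,7)·!1 = 8·0 = 0
  i=8: C(8,8)·!0 = 1·1 = 1
Total = 3235.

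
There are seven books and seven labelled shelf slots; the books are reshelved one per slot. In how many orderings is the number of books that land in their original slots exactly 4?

70

Pick the 4 fixed positions: C(7,4) = 35 ways.
The other 3 form a derangement: !3 = 2.
Total: 35 × 2 = 70.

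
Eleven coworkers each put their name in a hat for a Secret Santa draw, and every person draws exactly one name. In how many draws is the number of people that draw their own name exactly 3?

Pick the 3 fixed positions: C(11,3) = 165 ways.
The other 8 form a derangement: !8 = 14833.
Total: 165 × 14833 = 2447445.

2447445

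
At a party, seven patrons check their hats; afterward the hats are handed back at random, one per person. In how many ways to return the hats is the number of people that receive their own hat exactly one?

1855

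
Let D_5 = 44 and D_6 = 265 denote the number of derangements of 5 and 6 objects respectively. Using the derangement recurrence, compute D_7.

D_7 = (7-1)·(D_6 + D_5) = 6·(265 + 44) = 6·309 = 1854.

1854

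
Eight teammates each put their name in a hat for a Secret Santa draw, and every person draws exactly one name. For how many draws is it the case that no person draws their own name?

14833

Use !n = n·!(n-1) + (-1)^n.
!8 = 8·1854 + 1 = 14833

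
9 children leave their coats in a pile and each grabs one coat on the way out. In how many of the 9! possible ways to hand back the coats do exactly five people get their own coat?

1134

Pick the 5 fixed positions: C(9,5) = 126 ways.
The remaining 4 must be deranged: !4 = 9.
Total: 126 × 9 = 1134.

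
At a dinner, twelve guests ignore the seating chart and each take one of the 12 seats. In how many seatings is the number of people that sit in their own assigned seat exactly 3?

29369120

Pick the 3 fixed positions: C(12,3) = 220 ways.
The remaining 9 must be deranged: !9 = 133496.
Total: 220 × 133496 = 29369120.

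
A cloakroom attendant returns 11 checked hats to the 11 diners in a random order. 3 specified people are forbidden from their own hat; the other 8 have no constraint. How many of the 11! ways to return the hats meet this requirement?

30078720

Let A_j be the event that the j-th constrained one is fixed. By inclusion-exclusion over the 3 events:
Σ_{j=0}^{3} (-1)^j C(3,j)(11-j)!
= C(3,0)·11! - C(3,1)·10! + C(3,2)·9! - C(3,3)·8!
= 39916800 - 10886400 + 1088640 - 40320
= 30078720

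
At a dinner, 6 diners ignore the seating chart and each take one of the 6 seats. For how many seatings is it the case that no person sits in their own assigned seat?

265

The number of derangements of 6 is !6 = Σ_{k=0}^{6} (-1)^k·6!/k!
= 6! - 6!/1! + 6!/2! - 6!/3! + 6!/4! - 6!/5! + 6!/6!
= 720 - 720 + 360 - 120 + 30 - 6 + 1
= 265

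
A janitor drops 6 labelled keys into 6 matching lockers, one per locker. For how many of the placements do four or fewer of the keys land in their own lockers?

Sum C(6,i)·!(6-i) for i = 0..4:
  i=0: C(6,0)·!6 = 1·265 = 265
  i=1: C(6,1)·!5 = 6·44 = 264
  i=2: C(6,2)·!4 = 15·9 = 135
  i=3: C(6,3)·!3 = 20·2 = 40
  i=4: C(6,4)·!2 = 15·1 = 15
Total = 719.

719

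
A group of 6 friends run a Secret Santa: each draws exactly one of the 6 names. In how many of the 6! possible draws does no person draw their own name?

!6 is the nearest integer to 6!/e.
6! = 720, and 720/e ≈ 264.87, so !6 = 265.

265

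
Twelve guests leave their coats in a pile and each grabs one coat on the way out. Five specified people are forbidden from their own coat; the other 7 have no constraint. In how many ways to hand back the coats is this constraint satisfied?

312273360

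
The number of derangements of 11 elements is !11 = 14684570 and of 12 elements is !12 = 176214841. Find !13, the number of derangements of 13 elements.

!13 = (13-1)·(!12 + !11) = 12·(176214841 + 14684570) = 12·190899411 = 2290792932.

2290792932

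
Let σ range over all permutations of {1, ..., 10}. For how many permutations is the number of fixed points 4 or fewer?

Sum C(10,i)·!(10-i) for i = 0..4:
  i=0: C(10,0)·!10 = 1·1334961 = 1334961
  i=1: C(10,1)·!9 = 10·133496 = 1334960
  i=2: C(10,2)·!8 = 45·14833 = 667485
  i=3: C(10,3)·!7 = 120·1854 = 222480
  i=4: C(10,4)·!6 = 210·265 = 55650
Total = 3615536.

3615536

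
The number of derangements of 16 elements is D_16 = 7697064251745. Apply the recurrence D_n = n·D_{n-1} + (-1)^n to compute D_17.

D_17 = 17·7697064251745 - 1 = 130850092279664.

130850092279664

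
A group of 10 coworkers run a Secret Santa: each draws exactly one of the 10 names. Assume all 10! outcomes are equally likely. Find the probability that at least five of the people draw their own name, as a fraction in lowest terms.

829/226800

Favorable outcomes: Σ_{i≥5} C(10,i)·!(10-i) = 252·44 + 210·9 + 120·2 + 45·1 + 10·0 + 1·1 = 13264.
Total outcomes: 10! = 3628800.
Probability = 13264/3628800 = 829/226800.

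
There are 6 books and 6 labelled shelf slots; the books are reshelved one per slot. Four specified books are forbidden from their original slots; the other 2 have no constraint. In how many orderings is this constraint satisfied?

362

Inclusion-exclusion on the 4 forbidden self-matches:
Σ_{j=0}^{4} (-1)^j C(4,j)(6-j)!
= C(4,0)·6! - C(4,1)·5! + C(4,2)·4! - C(4,3)·3! + C(4,4)·2!
= 720 - 480 + 144 - 24 + 2
= 362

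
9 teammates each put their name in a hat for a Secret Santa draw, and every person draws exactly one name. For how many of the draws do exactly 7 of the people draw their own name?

Choose which 7 of the 9 are fixed: C(9,7) = 36.
The remaining 2 must be deranged: !2 = 1.
Total: 36 × 1 = 36.

36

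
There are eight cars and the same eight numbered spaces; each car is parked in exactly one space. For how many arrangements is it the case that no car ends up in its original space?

!8 = 8! · Σ_{k=0}^{8} (-1)^k/k!
= 8! - 8!/1! + 8!/2! - 8!/3! + 8!/4! - 8!/5! + 8!/6! - 8!/7! + 8!/8!
= 40320 - 40320 + 20160 - 6720 + 1680 - 336 + 56 - 8 + 1
= 14833

14833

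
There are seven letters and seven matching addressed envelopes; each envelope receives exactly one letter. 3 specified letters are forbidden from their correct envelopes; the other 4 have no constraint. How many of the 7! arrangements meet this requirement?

3216

Inclusion-exclusion on the 3 forbidden self-matches:
Σ_{j=0}^{3} (-1)^j C(3,j)(7-j)!
= C(3,0)·7! - C(3,1)·6! + C(3,2)·5! - C(3,3)·4!
= 5040 - 2160 + 360 - 24
= 3216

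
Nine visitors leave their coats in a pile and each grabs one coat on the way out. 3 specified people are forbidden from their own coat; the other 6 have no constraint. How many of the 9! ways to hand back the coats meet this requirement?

Inclusion-exclusion on the 3 forbidden self-matches:
Σ_{j=0}^{3} (-1)^j C(3,j)(9-j)!
= C(3,0)·9! - C(3,1)·8! + C(3,2)·7! - C(3,3)·6!
= 362880 - 120960 + 15120 - 720
= 256320

256320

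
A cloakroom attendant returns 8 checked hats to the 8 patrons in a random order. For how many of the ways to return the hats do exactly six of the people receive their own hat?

Choose which 6 of the 8 are fixed: C(8,6) = 28.
The remaining 2 must be deranged: !2 = 1.
Total: 28 × 1 = 28.

28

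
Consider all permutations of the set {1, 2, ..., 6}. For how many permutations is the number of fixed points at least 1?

Sum C(6,i)·!(6-i) for i = 1..6:
  i=1: C(6,1)·!5 = 6·44 = 264
  i=2: C(6,2)·!4 = 15·9 = 135
  i=3: C(6,3)·!3 = 20·2 = 40
  i=4: C(6,4)·!2 = 15·1 = 15
  i=5: C(6,5)·!1 = 6·0 = 0
  i=6: C(6,6)·!0 = 1·1 = 1
Total = 455.

455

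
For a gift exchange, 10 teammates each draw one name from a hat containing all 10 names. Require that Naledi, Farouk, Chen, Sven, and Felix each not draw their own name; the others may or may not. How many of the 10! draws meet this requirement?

2170680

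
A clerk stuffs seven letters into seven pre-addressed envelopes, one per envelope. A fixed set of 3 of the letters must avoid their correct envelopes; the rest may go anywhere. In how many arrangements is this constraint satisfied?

Let A_j be the event that the j-th constrained one is fixed. By inclusion-exclusion over the 3 events:
Σ_{j=0}^{3} (-1)^j C(3,j)(7-j)!
= C(3,0)·7! - C(3,1)·6! + C(3,2)·5! - C(3,3)·4!
= 5040 - 2160 + 360 - 24
= 3216

3216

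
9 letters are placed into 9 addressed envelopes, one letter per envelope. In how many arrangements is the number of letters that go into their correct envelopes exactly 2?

66744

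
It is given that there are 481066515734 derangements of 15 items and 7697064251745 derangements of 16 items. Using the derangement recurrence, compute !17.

130850092279664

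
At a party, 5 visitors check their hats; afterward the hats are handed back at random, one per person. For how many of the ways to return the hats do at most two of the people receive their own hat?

Sum C(5,i)·!(5-i) for i = 0..2:
  i=0: C(5,0)·!5 = 1·44 = 44
  i=1: C(5,1)·!4 = 5·9 = 45
  i=2: C(5,2)·!3 = 10·2 = 20
Total = 109.

109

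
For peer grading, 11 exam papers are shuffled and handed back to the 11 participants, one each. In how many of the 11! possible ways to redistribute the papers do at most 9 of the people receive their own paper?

Sum C(11,i)·!(11-i) for i = 0..9:
  i=0: C(11,0)·!11 = 1·14684570 = 14684570
  i=1: C(11,1)·!10 = 11·1334961 = 14684571
  i=2: C(11,2)·!9 = 55·133496 = 7342280
  i=3: C(11,3)·!8 = 165·14833 = 2447445
  i=4: C(11,4)·!7 = 330·1854 = 611820
  i=5: C(11,5)·!6 = 462·265 = 122430
  i=6: C(11,6)·!5 = 462·44 = 20328
  i=7: C(11,7)·!4 = 330·9 = 2970
  i=8: C(11,8)·!3 = 165·2 = 330
  i=9: C(11,9)·!2 = 55·1 = 55
Total = 39916799.

39916799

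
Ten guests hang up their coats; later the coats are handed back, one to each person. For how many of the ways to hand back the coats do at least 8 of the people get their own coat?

46

# with exactly i fixed is C(10,i)·!(10-i); sum over i=8..10:
  i=8: C(10,8)·!2 = 45·1 = 45
  i=9: C(10,9)·!1 = 10·0 = 0
  i=10: C(10,10)·!0 = 1·1 = 1
Total = 46.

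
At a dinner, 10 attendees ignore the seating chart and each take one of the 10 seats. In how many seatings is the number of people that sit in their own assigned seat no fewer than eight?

46

# with exactly i fixed is C(10,i)·!(10-i); sum over i=8..10:
  i=8: C(10,8)·!2 = 45·1 = 45
  i=9: C(10,9)·!1 = 10·0 = 0
  i=10: C(10,10)·!0 = 1·1 = 1
Total = 46.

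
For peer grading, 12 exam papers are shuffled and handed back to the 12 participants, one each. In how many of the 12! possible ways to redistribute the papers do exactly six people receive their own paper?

244860

Pick the 6 fixed positions: C(12,6) = 924 ways.
The remaining 6 must be deranged: !6 = 265.
Total: 924 × 265 = 244860.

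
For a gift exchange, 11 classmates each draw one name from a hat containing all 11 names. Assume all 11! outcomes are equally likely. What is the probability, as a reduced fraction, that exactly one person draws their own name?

16481/44800

Favorable outcomes: C(11,1)·!10 = 11·1334961 = 14684571.
Total outcomes: 11! = 39916800.
Probability = 14684571/39916800 = 16481/44800.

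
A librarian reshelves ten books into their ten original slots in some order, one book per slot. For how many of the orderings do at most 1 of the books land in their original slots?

Sum C(10,i)·!(10-i) for i = 0..1:
  i=0: C(10,0)·!10 = 1·1334961 = 1334961
  i=1: C(10,1)·!9 = 10·133496 = 1334960
Total = 2669921.

2669921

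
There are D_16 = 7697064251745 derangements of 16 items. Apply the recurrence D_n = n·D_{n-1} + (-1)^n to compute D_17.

130850092279664

D_17 = 17·7697064251745 - 1 = 130850092279664.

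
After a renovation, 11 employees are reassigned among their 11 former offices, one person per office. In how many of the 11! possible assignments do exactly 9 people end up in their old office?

55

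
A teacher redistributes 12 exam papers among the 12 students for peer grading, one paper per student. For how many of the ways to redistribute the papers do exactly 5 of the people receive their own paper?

1468368

Pick the 5 fixed positions: C(12,5) = 792 ways.
The remaining 7 must be deranged: !7 = 1854.
Total: 792 × 1854 = 1468368.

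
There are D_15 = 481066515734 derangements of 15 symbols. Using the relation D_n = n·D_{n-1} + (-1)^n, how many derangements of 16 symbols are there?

7697064251745

D_16 = 16·481066515734 + 1 = 7697064251745.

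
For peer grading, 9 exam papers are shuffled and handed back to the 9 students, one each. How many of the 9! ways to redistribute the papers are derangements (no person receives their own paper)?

133496

The number of derangements of 9 is !9 = Σ_{k=0}^{9} (-1)^k·9!/k!
= 9! - 9!/1! + 9!/2! - 9!/3! + 9!/4! - 9!/5! + 9!/6! - 9!/7! + 9!/8! - 9!/9!
= 362880 - 362880 + 181440 - 60480 + 15120 - 3024 + 504 - 72 + 9 - 1
= 133496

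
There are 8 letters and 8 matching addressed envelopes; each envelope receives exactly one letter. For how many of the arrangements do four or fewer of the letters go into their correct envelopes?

40179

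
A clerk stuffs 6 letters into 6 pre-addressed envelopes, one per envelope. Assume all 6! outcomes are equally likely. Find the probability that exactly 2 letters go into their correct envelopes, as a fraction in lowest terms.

3/16

Favorable outcomes: C(6,2)·!4 = 15·9 = 135.
Total outcomes: 6! = 720.
Probability = 135/720 = 3/16.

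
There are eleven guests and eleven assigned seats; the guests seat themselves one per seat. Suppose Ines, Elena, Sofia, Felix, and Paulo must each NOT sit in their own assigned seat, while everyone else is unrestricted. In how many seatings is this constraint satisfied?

25022880

Let A_j be the event that the j-th constrained one is fixed. By inclusion-exclusion over the 5 events:
Σ_{j=0}^{5} (-1)^j C(5,j)(11-j)!
= C(5,0)·11! - C(5,1)·10! + C(5,2)·9! - C(5,3)·8! + C(5,4)·7! - C(5,5)·6!
= 39916800 - 18144000 + 3628800 - 403200 + 25200 - 720
= 25022880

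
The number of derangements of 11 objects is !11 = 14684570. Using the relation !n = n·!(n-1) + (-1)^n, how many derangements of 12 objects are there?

!12 = 12·14684570 + 1 = 176214841.

176214841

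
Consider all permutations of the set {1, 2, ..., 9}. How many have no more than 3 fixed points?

355997

Sum C(9,i)·!(9-i) for i = 0..3:
  i=0: C(9,0)·!9 = 1·133496 = 133496
  i=1: C(9,1)·!8 = 9·14833 = 133497
  i=2: C(9,2)·!7 = 36·1854 = 66744
  i=3: C(9,3)·!6 = 84·265 = 22260
Total = 355997.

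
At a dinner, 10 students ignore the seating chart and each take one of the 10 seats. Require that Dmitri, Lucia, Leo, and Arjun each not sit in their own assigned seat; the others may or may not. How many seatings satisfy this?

2399760

Let A_j be the event that the j-th constrained one is fixed. By inclusion-exclusion over the 4 events:
Σ_{j=0}^{4} (-1)^j C(4,j)(10-j)!
= C(4,0)·10! - C(4,1)·9! + C(4,2)·8! - C(4,3)·7! + C(4,4)·6!
= 3628800 - 1451520 + 241920 - 20160 + 720
= 2399760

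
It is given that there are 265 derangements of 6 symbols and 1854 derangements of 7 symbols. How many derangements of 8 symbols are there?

14833

!8 = (8-1)·(!7 + !6) = 7·(1854 + 265) = 7·2119 = 14833.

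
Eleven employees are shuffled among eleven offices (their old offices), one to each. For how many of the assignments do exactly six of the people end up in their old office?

Pick the 6 fixed positions: C(11,6) = 462 ways.
The other 5 form a derangement: !5 = 44.
Total: 462 × 44 = 20328.

20328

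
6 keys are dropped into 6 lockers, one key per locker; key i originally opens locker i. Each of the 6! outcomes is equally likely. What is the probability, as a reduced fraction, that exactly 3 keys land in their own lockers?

Favorable outcomes: C(6,3)·!3 = 20·2 = 40.
Total outcomes: 6! = 720.
Probability = 40/720 = 1/18.

1/18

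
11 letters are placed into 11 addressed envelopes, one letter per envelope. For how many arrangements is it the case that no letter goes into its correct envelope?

!11 = 11! · Σ_{k=0}^{11} (-1)^k/k!
= 11! - 11!/1! + 11!/2! - 11!/3! + 11!/4! - 11!/5! + 11!/6! - 11!/7! + 11!/8! - 11!/9! + 11!/10! - 11!/11!
= 39916800 - 39916800 + 19958400 - 6652800 + 1663200 - 332640 + 55440 - 7920 + 990 - 110 + 11 - 1
= 14684570

14684570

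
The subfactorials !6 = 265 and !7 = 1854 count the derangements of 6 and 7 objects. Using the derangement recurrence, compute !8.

14833

!8 = (8-1)·(!7 + !6) = 7·(1854 + 265) = 7·2119 = 14833.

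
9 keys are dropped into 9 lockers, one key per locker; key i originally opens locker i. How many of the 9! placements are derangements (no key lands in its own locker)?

!9 = 9! · Σ_{k=0}^{9} (-1)^k/k!
= 9! - 9!/1! + 9!/2! - 9!/3! + 9!/4! - 9!/5! + 9!/6! - 9!/7! + 9!/8! - 9!/9!
= 362880 - 362880 + 181440 - 60480 + 15120 - 3024 + 504 - 72 + 9 - 1
= 133496

133496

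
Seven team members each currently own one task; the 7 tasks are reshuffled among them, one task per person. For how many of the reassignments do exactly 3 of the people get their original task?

Choose which 3 of the 7 are fixed: C(7,3) = 35.
The remaining 4 must be deranged: !4 = 9.
Total: 35 × 9 = 315.

315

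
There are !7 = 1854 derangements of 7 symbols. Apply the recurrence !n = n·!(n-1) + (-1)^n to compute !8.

!8 = 8·1854 + 1 = 14833.

14833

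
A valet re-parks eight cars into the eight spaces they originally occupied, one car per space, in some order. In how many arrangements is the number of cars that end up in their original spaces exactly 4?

630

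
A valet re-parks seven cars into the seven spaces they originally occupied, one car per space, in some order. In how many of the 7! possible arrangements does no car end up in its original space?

Recurrence: !7 = 7·!6 + (-1)^7.
!7 = 7·265 - 1 = 1854

1854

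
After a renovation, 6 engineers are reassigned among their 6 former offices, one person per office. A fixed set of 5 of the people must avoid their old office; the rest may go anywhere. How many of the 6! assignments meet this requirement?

309

Let A_j be the event that the j-th constrained one is fixed. By inclusion-exclusion over the 5 events:
Σ_{j=0}^{5} (-1)^j C(5,j)(6-j)!
= C(5,0)·6! - C(5,1)·5! + C(5,2)·4! - C(5,3)·3! + C(5,4)·2! - C(5,5)·1!
= 720 - 600 + 240 - 60 + 10 - 1
= 309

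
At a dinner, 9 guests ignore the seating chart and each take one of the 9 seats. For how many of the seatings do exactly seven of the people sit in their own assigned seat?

Pick the 7 fixed positions: C(9,7) = 36 ways.
The other 2 form a derangement: !2 = 1.
Total: 36 × 1 = 36.

36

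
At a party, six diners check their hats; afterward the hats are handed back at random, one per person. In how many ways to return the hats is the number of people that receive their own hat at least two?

191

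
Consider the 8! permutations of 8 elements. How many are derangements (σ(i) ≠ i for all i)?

14833

!8 = 8! · Σ_{k=0}^{8} (-1)^k/k!
= 8! - 8!/1! + 8!/2! - 8!/3! + 8!/4! - 8!/5! + 8!/6! - 8!/7! + 8!/8!
= 40320 - 40320 + 20160 - 6720 + 1680 - 336 + 56 - 8 + 1
= 14833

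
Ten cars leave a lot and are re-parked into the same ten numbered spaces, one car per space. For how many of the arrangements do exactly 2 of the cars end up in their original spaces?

667485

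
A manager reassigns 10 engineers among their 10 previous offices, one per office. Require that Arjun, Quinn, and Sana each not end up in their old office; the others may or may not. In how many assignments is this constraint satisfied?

Inclusion-exclusion on the 3 forbidden self-matches:
Σ_{j=0}^{3} (-1)^j C(3,j)(10-j)!
= C(3,0)·10! - C(3,1)·9! + C(3,2)·8! - C(3,3)·7!
= 3628800 - 1088640 + 120960 - 5040
= 2656080

2656080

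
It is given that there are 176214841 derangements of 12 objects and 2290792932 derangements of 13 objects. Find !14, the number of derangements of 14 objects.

32071101049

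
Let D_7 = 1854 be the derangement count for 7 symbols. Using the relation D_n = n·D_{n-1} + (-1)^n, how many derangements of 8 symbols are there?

14833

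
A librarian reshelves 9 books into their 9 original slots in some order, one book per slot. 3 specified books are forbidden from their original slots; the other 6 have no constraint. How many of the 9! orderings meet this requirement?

Inclusion-exclusion on the 3 forbidden self-matches:
Σ_{j=0}^{3} (-1)^j C(3,j)(9-j)!
= C(3,0)·9! - C(3,1)·8! + C(3,2)·7! - C(3,3)·6!
= 362880 - 120960 + 15120 - 720
= 256320

256320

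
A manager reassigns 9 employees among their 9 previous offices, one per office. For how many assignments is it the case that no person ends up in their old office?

133496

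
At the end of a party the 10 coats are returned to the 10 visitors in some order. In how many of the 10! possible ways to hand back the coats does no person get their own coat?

Recurrence: !10 = 9·(!9 + !8).
!10 = 9·(133496 + 14833) = 9·148329 = 1334961

1334961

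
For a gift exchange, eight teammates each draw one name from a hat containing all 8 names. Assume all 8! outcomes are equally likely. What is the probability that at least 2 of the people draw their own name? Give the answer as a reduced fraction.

2131/8064

Favorable outcomes: Σ_{i≥2} C(8,i)·!(8-i) = 28·265 + 56·44 + 70·9 + 56·2 + 28·1 + 8·0 + 1·1 = 10655.
Total outcomes: 8! = 40320.
Probability = 10655/40320 = 2131/8064.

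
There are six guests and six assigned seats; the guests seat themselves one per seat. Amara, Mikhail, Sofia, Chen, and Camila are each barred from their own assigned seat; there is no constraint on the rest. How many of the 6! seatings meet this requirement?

Let A_j be the event that the j-th constrained one is fixed. By inclusion-exclusion over the 5 events:
Σ_{j=0}^{5} (-1)^j C(5,j)(6-j)!
= C(5,0)·6! - C(5,1)·5! + C(5,2)·4! - C(5,3)·3! + C(5,4)·2! - C(5,5)·1!
= 720 - 600 + 240 - 60 + 10 - 1
= 309

309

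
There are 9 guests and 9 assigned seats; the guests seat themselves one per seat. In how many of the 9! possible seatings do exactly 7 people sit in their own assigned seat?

Choose which 7 of the 9 are fixed: C(9,7) = 36.
The remaining 2 must be deranged: !2 = 1.
Total: 36 × 1 = 36.

36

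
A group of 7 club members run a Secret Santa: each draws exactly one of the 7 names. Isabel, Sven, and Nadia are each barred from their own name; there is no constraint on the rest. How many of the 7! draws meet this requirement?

3216

Inclusion-exclusion on the 3 forbidden self-matches:
Σ_{j=0}^{3} (-1)^j C(3,j)(7-j)!
= C(3,0)·7! - C(3,1)·6! + C(3,2)·5! - C(3,3)·4!
= 5040 - 2160 + 360 - 24
= 3216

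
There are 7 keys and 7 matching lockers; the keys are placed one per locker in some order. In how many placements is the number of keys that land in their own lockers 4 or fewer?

5018

# with exactly i fixed is C(7,i)·!(7-i); sum over i=0..4:
  i=0: C(7,0)·!7 = 1·1854 = 1854
  i=1: C(7,1)·!6 = 7·265 = 1855
  i=2: C(7,2)·!5 = 21·44 = 924
  i=3: C(7,3)·!4 = 35·9 = 315
  i=4: C(7,4)·!3 = 35·2 = 70
Total = 5018.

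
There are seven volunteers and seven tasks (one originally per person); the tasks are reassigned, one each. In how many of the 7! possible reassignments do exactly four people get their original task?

70

Pick the 4 fixed positions: C(7,4) = 35 ways.
The other 3 form a derangement: !3 = 2.
Total: 35 × 2 = 70.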